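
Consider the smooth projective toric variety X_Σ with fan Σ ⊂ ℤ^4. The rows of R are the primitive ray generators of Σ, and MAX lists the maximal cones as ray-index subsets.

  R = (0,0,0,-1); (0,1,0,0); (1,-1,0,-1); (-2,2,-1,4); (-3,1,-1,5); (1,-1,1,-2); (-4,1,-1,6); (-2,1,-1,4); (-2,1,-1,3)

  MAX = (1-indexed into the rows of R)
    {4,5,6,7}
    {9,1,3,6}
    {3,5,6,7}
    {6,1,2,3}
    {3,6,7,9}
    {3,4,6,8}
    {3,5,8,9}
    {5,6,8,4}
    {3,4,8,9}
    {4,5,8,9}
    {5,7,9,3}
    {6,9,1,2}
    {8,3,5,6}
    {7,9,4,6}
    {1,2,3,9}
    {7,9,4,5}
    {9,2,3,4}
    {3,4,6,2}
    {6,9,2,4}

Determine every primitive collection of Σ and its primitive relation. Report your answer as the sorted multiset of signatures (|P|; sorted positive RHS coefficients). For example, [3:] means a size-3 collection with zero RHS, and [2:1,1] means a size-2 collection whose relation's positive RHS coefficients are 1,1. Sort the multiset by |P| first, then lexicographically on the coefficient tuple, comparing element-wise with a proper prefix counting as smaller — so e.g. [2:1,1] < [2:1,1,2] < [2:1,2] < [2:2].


Minimal non-faces — 14 found among 9 rays, 19 max cones:

  P={1,8}:  v_{1} + v_{8} = v_{9} ; sig = [2:1]
  P={2,8}:  v_{2} + v_{8} = v_{4} ; sig = [2:1]
  P={1,4}:  v_{1} + v_{4} = v_{2} + v_{9} ; sig = [2:1,1]
  P={2,5}:  v_{2} + v_{5} = v_{4} + v_{6} + v_{9} ; sig = [2:1,1,1]
  P={1,5}:  v_{1} + v_{5} = v_{6} + 2·v_{9} ; sig = [2:1,2]
  P={2,7}:  v_{2} + v_{7} = v_{4} + 2·v_{6} + 2·v_{9} ; sig = [2:1,2,2]
  P={7,8}:  v_{7} + v_{8} = 2·v_{5} ; sig = [2:2]
  P={1,7}:  v_{1} + v_{7} = 2·v_{6} + 3·v_{9} ; sig = [2:2,3]
  P={5,6,9}:  v_{5} + v_{6} + v_{9} = v_{7} ; sig = [3:1]
  P={6,8,9}:  v_{6} + v_{8} + v_{9} = v_{5} ; sig = [3:1]
  P={3,4,7}:  v_{3} + v_{4} + v_{7} = v_{5} + v_{8} ; sig = [3:1,1]
  P={3,4,5}:  v_{3} + v_{4} + v_{5} = 2·v_{8} ; sig = [3:2]
  P={2,3,6,9}:  v_{2} + v_{3} + v_{6} + v_{9} = 0 ; sig = [4:]
  P={3,4,6,9}:  v_{3} + v_{4} + v_{6} + v_{9} = v_{8} ; sig = [4:1]

Signatures (|P|; sorted positive RHS coefficients), sorted:
    [2:1]
    [2:1]
    [2:1,1]
    [2:1,1,1]
    [2:1,2]
    [2:1,2,2]
    [2:2]
    [2:2,3]
    [3:1]
    [3:1]
    [3:1,1]
    [3:2]
    [4:]
    [4:1]


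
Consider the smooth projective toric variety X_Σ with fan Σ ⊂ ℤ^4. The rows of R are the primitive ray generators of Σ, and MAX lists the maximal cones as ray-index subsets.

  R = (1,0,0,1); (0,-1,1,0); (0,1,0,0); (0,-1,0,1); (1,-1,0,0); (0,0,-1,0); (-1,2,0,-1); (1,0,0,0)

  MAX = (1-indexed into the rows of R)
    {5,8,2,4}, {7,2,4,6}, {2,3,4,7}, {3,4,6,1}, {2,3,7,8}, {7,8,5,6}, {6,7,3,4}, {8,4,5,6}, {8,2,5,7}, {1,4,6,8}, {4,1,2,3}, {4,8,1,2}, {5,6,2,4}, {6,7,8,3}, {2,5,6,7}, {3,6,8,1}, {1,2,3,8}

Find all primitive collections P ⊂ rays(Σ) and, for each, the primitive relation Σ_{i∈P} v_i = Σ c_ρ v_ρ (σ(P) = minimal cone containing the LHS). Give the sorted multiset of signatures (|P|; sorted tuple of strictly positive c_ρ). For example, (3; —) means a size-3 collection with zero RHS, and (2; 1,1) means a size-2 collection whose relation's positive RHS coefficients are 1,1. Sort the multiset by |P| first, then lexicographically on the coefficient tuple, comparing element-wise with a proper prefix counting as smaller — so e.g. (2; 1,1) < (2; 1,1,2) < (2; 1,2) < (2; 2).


Primitive collections (9):

  • {3,5}:  v_{3} + v_{5} = v_{8} — sig = (2; 1)
  • {1,5}:  v_{1} + v_{5} = v_{4} + 2·v_{8} — sig = (2; 1,2)
  • {1,7}:  v_{1} + v_{7} = 2·v_{3} — sig = (2; 2)
  • {2,3,6}:  v_{2} + v_{3} + v_{6} = 0 — sig = (3; —)
  • {4,5,7}:  v_{4} + v_{5} + v_{7} = 0 — sig = (3; —)
  • {2,6,8}:  v_{2} + v_{6} + v_{8} = v_{5} — sig = (3; 1)
  • {3,4,8}:  v_{3} + v_{4} + v_{8} = v_{1} — sig = (3; 1)
  • {4,7,8}:  v_{4} + v_{7} + v_{8} = v_{3} — sig = (3; 1)
  • {1,2,6}:  v_{1} + v_{2} + v_{6} = v_{4} + v_{8} — sig = (3; 1,1)

Hence PRS(X_Σ) =
{ (2; 1),  (2; 1,2),  (2; 2),  (3; —) ×2,  (3; 1) ×3,  (3; 1,1) }


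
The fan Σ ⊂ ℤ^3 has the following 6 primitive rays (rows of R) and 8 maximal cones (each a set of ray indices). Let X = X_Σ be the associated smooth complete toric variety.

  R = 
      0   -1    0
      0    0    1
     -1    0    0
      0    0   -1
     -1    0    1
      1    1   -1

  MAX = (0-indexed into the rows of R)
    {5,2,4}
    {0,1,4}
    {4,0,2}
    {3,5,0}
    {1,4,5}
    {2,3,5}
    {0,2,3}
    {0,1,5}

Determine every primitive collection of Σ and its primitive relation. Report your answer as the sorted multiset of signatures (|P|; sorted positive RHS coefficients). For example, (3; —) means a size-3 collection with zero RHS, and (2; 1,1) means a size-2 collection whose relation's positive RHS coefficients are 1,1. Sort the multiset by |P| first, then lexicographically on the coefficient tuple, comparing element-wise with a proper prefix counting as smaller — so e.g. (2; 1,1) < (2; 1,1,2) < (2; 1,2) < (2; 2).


Σ has 5 primitive collections:

  {1,3}:  v_{1} + v_{3} = 0 — sig = (2; —)
  {1,2}:  v_{1} + v_{2} = v_{4} — sig = (2; 1)
  {3,4}:  v_{3} + v_{4} = v_{2} — sig = (2; 1)
  {0,4,5}:  v_{0} + v_{4} + v_{5} = 0 — sig = (3; —)
  {0,2,5}:  v_{0} + v_{2} + v_{5} = v_{3} — sig = (3; 1)

Signatures (|P|; sorted positive RHS coefficients), sorted:
    (2; —)
    (2; 1)
    (2; 1)
    (3; —)
    (3; 1)


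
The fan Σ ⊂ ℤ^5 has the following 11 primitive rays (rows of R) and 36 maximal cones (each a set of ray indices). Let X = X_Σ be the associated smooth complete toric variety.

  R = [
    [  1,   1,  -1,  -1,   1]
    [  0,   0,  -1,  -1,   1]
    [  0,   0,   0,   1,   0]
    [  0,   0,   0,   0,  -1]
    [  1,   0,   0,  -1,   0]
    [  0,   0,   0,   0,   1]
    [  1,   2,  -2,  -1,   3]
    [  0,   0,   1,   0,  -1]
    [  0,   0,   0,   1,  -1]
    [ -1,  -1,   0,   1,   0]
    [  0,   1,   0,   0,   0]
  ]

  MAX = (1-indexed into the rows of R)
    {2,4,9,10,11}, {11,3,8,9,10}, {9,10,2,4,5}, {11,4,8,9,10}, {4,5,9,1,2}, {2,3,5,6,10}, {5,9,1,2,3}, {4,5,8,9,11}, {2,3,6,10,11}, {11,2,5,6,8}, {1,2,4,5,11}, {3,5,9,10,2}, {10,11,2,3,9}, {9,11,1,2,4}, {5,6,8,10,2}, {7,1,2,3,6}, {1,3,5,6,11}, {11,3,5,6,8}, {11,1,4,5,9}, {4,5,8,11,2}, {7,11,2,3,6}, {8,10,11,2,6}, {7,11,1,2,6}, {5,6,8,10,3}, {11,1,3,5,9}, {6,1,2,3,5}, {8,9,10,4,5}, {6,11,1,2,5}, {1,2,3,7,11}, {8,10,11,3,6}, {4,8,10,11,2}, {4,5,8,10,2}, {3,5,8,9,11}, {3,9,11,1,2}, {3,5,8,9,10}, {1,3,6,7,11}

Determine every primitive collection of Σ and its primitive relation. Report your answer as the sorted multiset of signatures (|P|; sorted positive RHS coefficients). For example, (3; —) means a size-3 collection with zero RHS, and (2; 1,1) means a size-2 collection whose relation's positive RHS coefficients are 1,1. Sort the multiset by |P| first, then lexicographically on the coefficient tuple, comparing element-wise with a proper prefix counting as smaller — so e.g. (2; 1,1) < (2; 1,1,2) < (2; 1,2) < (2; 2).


Δ(Σ) — 11 vertices, 16 min non-faces:

  P = {4,6}:  v_{4} + v_{6} = 0  ⇒ sig = (2; —)
  P = {3,4}:  v_{3} + v_{4} = v_{9}  ⇒ sig = (2; 1)
  P = {6,9}:  v_{6} + v_{9} = v_{3}  ⇒ sig = (2; 1)
  P = {1,8}:  v_{1} + v_{8} = v_{5} + v_{11}  ⇒ sig = (2; 1,1)
  P = {1,10}:  v_{1} + v_{10} = v_{2} + v_{3}  ⇒ sig = (2; 1,1)
  P = {7,8}:  v_{7} + v_{8} = v_{1} + v_{6} + v_{11}  ⇒ sig = (2; 1,1,1)
  P = {4,7}:  v_{4} + v_{7} = v_{1} + v_{2} + v_{3} + v_{11}  ⇒ sig = (2; 1,1,1,1)
  P = {7,9}:  v_{7} + v_{9} = v_{1} + v_{2} + 2·v_{3} + v_{11}  ⇒ sig = (2; 1,1,1,2)
  P = {7,10}:  v_{7} + v_{10} = 2·v_{2} + 2·v_{3} + v_{6} + v_{11}  ⇒ sig = (2; 1,1,2,2)
  P = {5,7}:  v_{5} + v_{7} = 2·v_{1} + v_{6}  ⇒ sig = (2; 1,2)
  P = {2,3,8}:  v_{2} + v_{3} + v_{8} = 0  ⇒ sig = (3; —)
  P = {5,10,11}:  v_{5} + v_{10} + v_{11} = 0  ⇒ sig = (3; —)
  P = {2,8,9}:  v_{2} + v_{8} + v_{9} = v_{4}  ⇒ sig = (3; 1)
  P = {2,3,5,11}:  v_{2} + v_{3} + v_{5} + v_{11} = v_{1}  ⇒ sig = (4; 1)
  P = {2,5,9,11}:  v_{2} + v_{5} + v_{9} + v_{11} = v_{1} + v_{4}  ⇒ sig = (4; 1,1)
  P = {1,2,3,6,11}:  v_{1} + v_{2} + v_{3} + v_{6} + v_{11} = v_{7}  ⇒ sig = (5; 1)

Sorted signature multiset PRS(X):
{ (2; —),  (2; 1) ×2,  (2; 1,1) ×2,  (2; 1,1,1),  (2; 1,1,1,1),  (2; 1,1,1,2),  (2; 1,1,2,2),  (2; 1,2),  (3; —) ×2,  (3; 1),  (4; 1),  (4; 1,1),  (5; 1) }


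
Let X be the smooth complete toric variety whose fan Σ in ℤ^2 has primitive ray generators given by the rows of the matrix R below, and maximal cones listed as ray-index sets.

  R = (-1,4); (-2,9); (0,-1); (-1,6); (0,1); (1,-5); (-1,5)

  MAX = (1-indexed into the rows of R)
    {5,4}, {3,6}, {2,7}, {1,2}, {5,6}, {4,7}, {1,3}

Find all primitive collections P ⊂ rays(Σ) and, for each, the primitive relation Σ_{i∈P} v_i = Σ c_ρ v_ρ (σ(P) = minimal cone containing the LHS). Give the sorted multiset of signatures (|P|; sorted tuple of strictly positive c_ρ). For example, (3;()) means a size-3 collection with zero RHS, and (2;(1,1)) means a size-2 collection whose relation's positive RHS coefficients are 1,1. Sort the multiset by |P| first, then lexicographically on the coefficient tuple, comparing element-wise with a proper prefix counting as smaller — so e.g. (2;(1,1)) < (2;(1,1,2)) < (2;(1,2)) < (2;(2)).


Primitive collections (14):

  P = {3,5}:  v_{3} + v_{5} = 0 ; sig = (2;())
  P = {6,7}:  v_{6} + v_{7} = 0 ; sig = (2;())
  P = {1,5}:  v_{1} + v_{5} = v_{7} ; sig = (2;(1))
  P = {1,6}:  v_{1} + v_{6} = v_{3} ; sig = (2;(1))
  P = {1,7}:  v_{1} + v_{7} = v_{2} ; sig = (2;(1))
  P = {2,6}:  v_{2} + v_{6} = v_{1} ; sig = (2;(1))
  P = {3,4}:  v_{3} + v_{4} = v_{7} ; sig = (2;(1))
  P = {3,7}:  v_{3} + v_{7} = v_{1} ; sig = (2;(1))
  P = {4,6}:  v_{4} + v_{6} = v_{5} ; sig = (2;(1))
  P = {5,7}:  v_{5} + v_{7} = v_{4} ; sig = (2;(1))
  P = {1,4}:  v_{1} + v_{4} = 2·v_{7} ; sig = (2;(2))
  P = {2,3}:  v_{2} + v_{3} = 2·v_{1} ; sig = (2;(2))
  P = {2,5}:  v_{2} + v_{5} = 2·v_{7} ; sig = (2;(2))
  P = {2,4}:  v_{2} + v_{4} = 3·v_{7} ; sig = (2;(3))

Sorted signature multiset PRS(X):
    |P|=2: 14 collections, coeffs (), (), (1), (1), (1), (1), (1), (1), (1), (1), (2), (2), (2), (3)


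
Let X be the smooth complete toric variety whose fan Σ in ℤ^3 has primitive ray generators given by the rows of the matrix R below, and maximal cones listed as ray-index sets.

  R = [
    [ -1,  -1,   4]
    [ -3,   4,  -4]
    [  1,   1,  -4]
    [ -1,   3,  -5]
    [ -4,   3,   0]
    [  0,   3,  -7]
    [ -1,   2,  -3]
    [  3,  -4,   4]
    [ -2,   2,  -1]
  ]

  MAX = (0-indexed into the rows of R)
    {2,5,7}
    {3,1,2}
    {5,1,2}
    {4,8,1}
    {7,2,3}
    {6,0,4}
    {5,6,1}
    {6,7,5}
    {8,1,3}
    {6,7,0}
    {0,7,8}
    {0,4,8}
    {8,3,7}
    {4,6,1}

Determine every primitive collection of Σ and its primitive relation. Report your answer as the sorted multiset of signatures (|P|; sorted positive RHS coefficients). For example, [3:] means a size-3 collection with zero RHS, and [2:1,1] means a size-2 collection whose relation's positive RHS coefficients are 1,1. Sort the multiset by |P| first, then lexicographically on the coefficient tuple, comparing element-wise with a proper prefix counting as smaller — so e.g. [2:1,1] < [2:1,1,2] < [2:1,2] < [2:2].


15 minimal non-faces of Δ(Σ) (on 9 rays):

  {0,2}:  v_{0} + v_{2} = 0 — sig = [2:]
  {1,7}:  v_{1} + v_{7} = 0 — sig = [2:]
  {0,1}:  v_{0} + v_{1} = v_{4} — sig = [2:1]
  {0,3}:  v_{0} + v_{3} = v_{8} — sig = [2:1]
  {0,5}:  v_{0} + v_{5} = v_{6} — sig = [2:1]
  {2,4}:  v_{2} + v_{4} = v_{1} — sig = [2:1]
  {2,6}:  v_{2} + v_{6} = v_{5} — sig = [2:1]
  {2,8}:  v_{2} + v_{8} = v_{3} — sig = [2:1]
  {4,7}:  v_{4} + v_{7} = v_{0} — sig = [2:1]
  {6,8}:  v_{6} + v_{8} = v_{1} — sig = [2:1]
  {3,4}:  v_{3} + v_{4} = v_{1} + v_{8} — sig = [2:1,1]
  {3,6}:  v_{3} + v_{6} = v_{1} + v_{2} — sig = [2:1,1]
  {4,5}:  v_{4} + v_{5} = v_{1} + v_{6} — sig = [2:1,1]
  {5,8}:  v_{5} + v_{8} = v_{1} + v_{2} — sig = [2:1,1]
  {3,5}:  v_{3} + v_{5} = v_{1} + 2·v_{2} — sig = [2:1,2]

so the primitive-relation signature multiset is
{ [2:] ×2,  [2:1] ×8,  [2:1,1] ×4,  [2:1,2] }


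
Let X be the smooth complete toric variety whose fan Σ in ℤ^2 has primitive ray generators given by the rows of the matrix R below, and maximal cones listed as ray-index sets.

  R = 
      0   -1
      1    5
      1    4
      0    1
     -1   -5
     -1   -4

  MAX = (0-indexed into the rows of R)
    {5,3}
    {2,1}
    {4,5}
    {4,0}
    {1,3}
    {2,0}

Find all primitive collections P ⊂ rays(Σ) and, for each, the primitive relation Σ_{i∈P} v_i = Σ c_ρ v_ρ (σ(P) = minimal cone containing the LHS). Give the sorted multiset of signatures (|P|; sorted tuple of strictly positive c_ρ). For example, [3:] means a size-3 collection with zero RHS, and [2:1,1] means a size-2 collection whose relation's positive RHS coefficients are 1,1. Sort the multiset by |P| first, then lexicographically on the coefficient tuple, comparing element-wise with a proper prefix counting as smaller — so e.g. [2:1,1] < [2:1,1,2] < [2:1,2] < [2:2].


Primitive collections (9):

  • {0,3}:  v_{0} + v_{3} = 0  →  sig = [2:]
  • {1,4}:  v_{1} + v_{4} = 0  →  sig = [2:]
  • {2,5}:  v_{2} + v_{5} = 0  →  sig = [2:]
  • {0,1}:  v_{0} + v_{1} = v_{2}  →  sig = [2:1]
  • {0,5}:  v_{0} + v_{5} = v_{4}  →  sig = [2:1]
  • {1,5}:  v_{1} + v_{5} = v_{3}  →  sig = [2:1]
  • {2,3}:  v_{2} + v_{3} = v_{1}  →  sig = [2:1]
  • {2,4}:  v_{2} + v_{4} = v_{0}  →  sig = [2:1]
  • {3,4}:  v_{3} + v_{4} = v_{5}  →  sig = [2:1]

Signatures (|P|; sorted positive RHS coefficients), sorted:
{ [2:] ×3,  [2:1] ×6 }


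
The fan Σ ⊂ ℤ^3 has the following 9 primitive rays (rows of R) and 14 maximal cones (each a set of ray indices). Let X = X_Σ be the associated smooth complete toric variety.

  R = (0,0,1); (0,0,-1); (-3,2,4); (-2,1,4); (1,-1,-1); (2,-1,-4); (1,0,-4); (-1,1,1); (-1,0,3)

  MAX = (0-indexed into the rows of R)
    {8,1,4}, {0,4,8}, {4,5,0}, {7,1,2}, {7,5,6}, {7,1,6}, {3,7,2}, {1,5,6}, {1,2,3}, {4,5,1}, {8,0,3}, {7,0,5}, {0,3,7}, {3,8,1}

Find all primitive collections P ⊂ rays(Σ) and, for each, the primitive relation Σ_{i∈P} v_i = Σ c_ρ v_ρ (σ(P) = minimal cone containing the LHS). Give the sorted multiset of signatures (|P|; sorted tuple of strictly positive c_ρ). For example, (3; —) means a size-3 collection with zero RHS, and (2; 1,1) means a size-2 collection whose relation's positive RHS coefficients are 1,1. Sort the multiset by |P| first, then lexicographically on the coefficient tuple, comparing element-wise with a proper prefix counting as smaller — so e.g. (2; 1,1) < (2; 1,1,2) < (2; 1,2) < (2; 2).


|primitive collections| = 17. Relations:

  • {0,1}:  v_{0} + v_{1} = 0  so sig = (2; —)
  • {3,5}:  v_{3} + v_{5} = 0  so sig = (2; —)
  • {4,7}:  v_{4} + v_{7} = 0  so sig = (2; —)
  • {3,4}:  v_{3} + v_{4} = v_{8}  so sig = (2; 1)
  • {5,8}:  v_{5} + v_{8} = v_{4}  so sig = (2; 1)
  • {6,8}:  v_{6} + v_{8} = v_{1}  so sig = (2; 1)
  • {7,8}:  v_{7} + v_{8} = v_{3}  so sig = (2; 1)
  • {0,2}:  v_{0} + v_{2} = v_{3} + v_{7}  so sig = (2; 1,1)
  • {0,6}:  v_{0} + v_{6} = v_{5} + v_{7}  so sig = (2; 1,1)
  • {2,4}:  v_{2} + v_{4} = v_{1} + v_{3}  so sig = (2; 1,1)
  • {2,5}:  v_{2} + v_{5} = v_{1} + v_{7}  so sig = (2; 1,1)
  • {3,6}:  v_{3} + v_{6} = v_{1} + v_{7}  so sig = (2; 1,1)
  • {4,6}:  v_{4} + v_{6} = v_{1} + v_{5}  so sig = (2; 1,1)
  • {2,8}:  v_{2} + v_{8} = v_{1} + 2·v_{3}  so sig = (2; 1,2)
  • {2,6}:  v_{2} + v_{6} = 2·v_{1} + 2·v_{7}  so sig = (2; 2,2)
  • {1,3,7}:  v_{1} + v_{3} + v_{7} = v_{2}  so sig = (3; 1)
  • {1,5,7}:  v_{1} + v_{5} + v_{7} = v_{6}  so sig = (3; 1)

Signatures (|P|; sorted positive RHS coefficients), sorted:
    (2; —)
    (2; —)
    (2; —)
    (2; 1)
    (2; 1)
    (2; 1)
    (2; 1)
    (2; 1,1)
    (2; 1,1)
    (2; 1,1)
    (2; 1,1)
    (2; 1,1)
    (2; 1,1)
    (2; 1,2)
    (2; 2,2)
    (3; 1)
    (3; 1)


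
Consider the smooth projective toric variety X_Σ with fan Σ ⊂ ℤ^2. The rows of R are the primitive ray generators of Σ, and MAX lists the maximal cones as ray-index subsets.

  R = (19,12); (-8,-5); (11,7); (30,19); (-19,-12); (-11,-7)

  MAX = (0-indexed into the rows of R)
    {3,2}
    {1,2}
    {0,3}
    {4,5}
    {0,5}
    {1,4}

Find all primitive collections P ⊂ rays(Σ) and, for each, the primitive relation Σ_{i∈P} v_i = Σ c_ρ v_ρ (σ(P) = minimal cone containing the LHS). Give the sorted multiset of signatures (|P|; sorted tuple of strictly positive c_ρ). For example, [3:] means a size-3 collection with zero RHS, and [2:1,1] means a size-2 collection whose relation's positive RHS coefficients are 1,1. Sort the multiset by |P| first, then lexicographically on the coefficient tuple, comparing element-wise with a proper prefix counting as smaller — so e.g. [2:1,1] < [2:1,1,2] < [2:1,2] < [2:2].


Primitive collections (9):

  P = {0,4}:  v_{0} + v_{4} = 0 ; sig = [2:]
  P = {2,5}:  v_{2} + v_{5} = 0 ; sig = [2:]
  P = {0,1}:  v_{0} + v_{1} = v_{2} ; sig = [2:1]
  P = {0,2}:  v_{0} + v_{2} = v_{3} ; sig = [2:1]
  P = {1,5}:  v_{1} + v_{5} = v_{4} ; sig = [2:1]
  P = {2,4}:  v_{2} + v_{4} = v_{1} ; sig = [2:1]
  P = {3,4}:  v_{3} + v_{4} = v_{2} ; sig = [2:1]
  P = {3,5}:  v_{3} + v_{5} = v_{0} ; sig = [2:1]
  P = {1,3}:  v_{1} + v_{3} = 2·v_{2} ; sig = [2:2]

so the primitive-relation signature multiset is
[[2:], [2:], [2:1], [2:1], [2:1], [2:1], [2:1], [2:1], [2:2]]


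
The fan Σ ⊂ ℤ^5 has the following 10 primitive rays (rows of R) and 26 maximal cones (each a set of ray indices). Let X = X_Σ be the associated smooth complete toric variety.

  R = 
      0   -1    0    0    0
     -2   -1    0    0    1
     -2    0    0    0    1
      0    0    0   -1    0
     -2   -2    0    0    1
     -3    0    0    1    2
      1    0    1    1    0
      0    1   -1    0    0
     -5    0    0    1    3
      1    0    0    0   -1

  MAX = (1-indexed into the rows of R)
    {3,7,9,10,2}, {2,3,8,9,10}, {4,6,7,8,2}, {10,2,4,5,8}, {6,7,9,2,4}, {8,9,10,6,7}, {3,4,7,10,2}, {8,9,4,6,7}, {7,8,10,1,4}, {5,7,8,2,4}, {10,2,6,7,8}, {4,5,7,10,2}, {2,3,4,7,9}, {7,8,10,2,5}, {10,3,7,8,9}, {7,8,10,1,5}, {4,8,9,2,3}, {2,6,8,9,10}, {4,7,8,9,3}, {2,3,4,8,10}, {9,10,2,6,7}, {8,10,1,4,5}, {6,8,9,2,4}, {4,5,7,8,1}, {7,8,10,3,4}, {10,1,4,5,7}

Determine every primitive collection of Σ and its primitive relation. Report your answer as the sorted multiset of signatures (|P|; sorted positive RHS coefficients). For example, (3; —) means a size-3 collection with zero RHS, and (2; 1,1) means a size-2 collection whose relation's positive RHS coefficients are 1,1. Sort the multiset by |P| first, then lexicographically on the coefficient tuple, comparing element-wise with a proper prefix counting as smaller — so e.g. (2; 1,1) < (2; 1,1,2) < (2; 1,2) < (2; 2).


14 minimal non-faces of Δ(Σ) (on 10 rays):

  {1,2}:  v_{1} + v_{2} = v_{5}  →  sig = (2; 1)
  {1,3}:  v_{1} + v_{3} = v_{2}  →  sig = (2; 1)
  {3,6}:  v_{3} + v_{6} = v_{9}  →  sig = (2; 1)
  {1,9}:  v_{1} + v_{9} = v_{2} + v_{6}  →  sig = (2; 1,1)
  {1,6}:  v_{1} + v_{6} = 2·v_{2} + v_{7} + v_{8}  →  sig = (2; 1,1,2)
  {5,6}:  v_{5} + v_{6} = 3·v_{2} + v_{7} + v_{8}  →  sig = (2; 1,1,3)
  {5,9}:  v_{5} + v_{9} = 2·v_{2} + v_{6}  →  sig = (2; 1,2)
  {3,5}:  v_{3} + v_{5} = 2·v_{2}  →  sig = (2; 2)
  {4,6,10}:  v_{4} + v_{6} + v_{10} = v_{3}  →  sig = (3; 1)
  {4,9,10}:  v_{4} + v_{9} + v_{10} = 2·v_{3}  →  sig = (3; 2)
  {2,3,7,8}:  v_{2} + v_{3} + v_{7} + v_{8} = v_{6}  →  sig = (4; 1)
  {2,7,8,9}:  v_{2} + v_{7} + v_{8} + v_{9} = 2·v_{6}  →  sig = (4; 2)
  {2,4,7,8,10}:  v_{2} + v_{4} + v_{7} + v_{8} + v_{10} = 0  →  sig = (5; —)
  {4,5,7,8,10}:  v_{4} + v_{5} + v_{7} + v_{8} + v_{10} = v_{1}  →  sig = (5; 1)

Hence PRS(X_Σ) =
    (2; 1)
    (2; 1)
    (2; 1)
    (2; 1,1)
    (2; 1,1,2)
    (2; 1,1,3)
    (2; 1,2)
    (2; 2)
    (3; 1)
    (3; 2)
    (4; 1)
    (4; 2)
    (5; —)
    (5; 1)


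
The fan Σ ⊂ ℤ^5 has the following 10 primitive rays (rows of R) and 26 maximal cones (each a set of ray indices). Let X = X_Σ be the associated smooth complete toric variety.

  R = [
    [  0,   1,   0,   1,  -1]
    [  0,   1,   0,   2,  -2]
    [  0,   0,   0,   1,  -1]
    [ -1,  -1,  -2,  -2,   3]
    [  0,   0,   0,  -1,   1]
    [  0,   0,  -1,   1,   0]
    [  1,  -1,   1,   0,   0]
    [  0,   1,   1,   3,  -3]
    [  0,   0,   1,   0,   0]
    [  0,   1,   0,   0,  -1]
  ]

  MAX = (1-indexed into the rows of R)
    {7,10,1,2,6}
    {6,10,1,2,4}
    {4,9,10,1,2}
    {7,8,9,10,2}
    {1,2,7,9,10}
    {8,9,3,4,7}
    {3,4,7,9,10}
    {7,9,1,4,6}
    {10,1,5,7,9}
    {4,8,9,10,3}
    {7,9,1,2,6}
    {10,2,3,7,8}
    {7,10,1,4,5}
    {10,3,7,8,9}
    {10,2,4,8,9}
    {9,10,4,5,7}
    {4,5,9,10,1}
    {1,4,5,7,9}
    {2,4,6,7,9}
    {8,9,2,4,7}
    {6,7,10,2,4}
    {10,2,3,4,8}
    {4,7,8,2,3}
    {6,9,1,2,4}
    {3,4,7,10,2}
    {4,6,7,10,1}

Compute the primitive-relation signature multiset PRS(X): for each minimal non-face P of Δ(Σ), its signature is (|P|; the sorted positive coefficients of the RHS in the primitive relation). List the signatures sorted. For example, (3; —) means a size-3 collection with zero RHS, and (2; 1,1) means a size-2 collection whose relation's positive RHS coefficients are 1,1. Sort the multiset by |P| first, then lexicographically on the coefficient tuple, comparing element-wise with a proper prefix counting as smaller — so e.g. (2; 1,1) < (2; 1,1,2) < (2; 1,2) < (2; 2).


|primitive collections| = 14. Relations:

  P={3,5}:  v_{3} + v_{5} = 0  ⇒ sig = (2; —)
  P={1,3}:  v_{1} + v_{3} = v_{2}  ⇒ sig = (2; 1)
  P={2,5}:  v_{2} + v_{5} = v_{1}  ⇒ sig = (2; 1)
  P={5,8}:  v_{5} + v_{8} = v_{2} + v_{9}  ⇒ sig = (2; 1,1)
  P={6,8}:  v_{6} + v_{8} = 3·v_{2} + v_{4} + v_{7} + v_{9}  ⇒ sig = (2; 1,1,1,3)
  P={3,6}:  v_{3} + v_{6} = 2·v_{2} + v_{4} + v_{7}  ⇒ sig = (2; 1,1,2)
  P={5,6}:  v_{5} + v_{6} = 2·v_{1} + v_{4} + v_{7}  ⇒ sig = (2; 1,1,2)
  P={1,8}:  v_{1} + v_{8} = 2·v_{2} + v_{9}  ⇒ sig = (2; 1,2)
  P={2,3,9}:  v_{2} + v_{3} + v_{9} = v_{8}  ⇒ sig = (3; 1)
  P={6,9,10}:  v_{6} + v_{9} + v_{10} = v_{1}  ⇒ sig = (3; 1)
  P={1,2,4,7}:  v_{1} + v_{2} + v_{4} + v_{7} = v_{6}  ⇒ sig = (4; 1)
  P={4,7,8,10}:  v_{4} + v_{7} + v_{8} + v_{10} = v_{3}  ⇒ sig = (4; 1)
  P={2,4,7,9,10}:  v_{2} + v_{4} + v_{7} + v_{9} + v_{10} = 0  ⇒ sig = (5; —)
  P={1,4,7,9,10}:  v_{1} + v_{4} + v_{7} + v_{9} + v_{10} = v_{5}  ⇒ sig = (5; 1)

Hence PRS(X_Σ) =
[(2; —), (2; 1), (2; 1), (2; 1,1), (2; 1,1,1,3), (2; 1,1,2), (2; 1,1,2), (2; 1,2), (3; 1), (3; 1), (4; 1), (4; 1), (5; —), (5; 1)]


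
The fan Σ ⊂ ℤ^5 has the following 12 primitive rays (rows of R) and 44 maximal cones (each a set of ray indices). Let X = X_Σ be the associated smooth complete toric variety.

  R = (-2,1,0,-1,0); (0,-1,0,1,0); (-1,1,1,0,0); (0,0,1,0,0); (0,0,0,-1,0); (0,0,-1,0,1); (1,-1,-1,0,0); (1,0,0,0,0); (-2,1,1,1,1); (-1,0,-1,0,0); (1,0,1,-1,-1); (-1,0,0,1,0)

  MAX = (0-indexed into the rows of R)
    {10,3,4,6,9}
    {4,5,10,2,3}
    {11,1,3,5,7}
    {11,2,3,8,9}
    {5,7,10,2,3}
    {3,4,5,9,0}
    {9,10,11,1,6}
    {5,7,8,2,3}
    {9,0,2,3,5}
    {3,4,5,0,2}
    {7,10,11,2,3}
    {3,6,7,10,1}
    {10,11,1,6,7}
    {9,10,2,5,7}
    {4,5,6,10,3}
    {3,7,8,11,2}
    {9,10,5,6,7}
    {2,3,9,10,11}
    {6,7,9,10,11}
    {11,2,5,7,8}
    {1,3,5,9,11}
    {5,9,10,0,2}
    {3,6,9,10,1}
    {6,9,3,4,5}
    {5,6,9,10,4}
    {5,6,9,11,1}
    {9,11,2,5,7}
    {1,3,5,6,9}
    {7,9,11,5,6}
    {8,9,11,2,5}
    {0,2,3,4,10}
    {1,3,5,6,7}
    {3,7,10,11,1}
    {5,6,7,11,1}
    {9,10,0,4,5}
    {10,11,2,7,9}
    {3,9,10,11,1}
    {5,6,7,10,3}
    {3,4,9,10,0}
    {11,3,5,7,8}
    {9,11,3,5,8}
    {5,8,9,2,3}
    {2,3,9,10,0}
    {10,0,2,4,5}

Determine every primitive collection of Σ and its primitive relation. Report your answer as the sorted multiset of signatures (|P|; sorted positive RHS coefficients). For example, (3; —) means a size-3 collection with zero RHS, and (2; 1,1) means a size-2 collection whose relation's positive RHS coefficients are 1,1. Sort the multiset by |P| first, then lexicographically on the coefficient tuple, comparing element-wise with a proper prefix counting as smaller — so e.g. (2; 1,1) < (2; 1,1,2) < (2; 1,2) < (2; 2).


Σ has 24 primitive collections:

  P={2,6}:  v_{2} + v_{6} = 0  ⟹  sig = (2; —)
  P={0,6}:  v_{0} + v_{6} = v_{4} + v_{9}  ⟹  sig = (2; 1,1)
  P={1,2}:  v_{1} + v_{2} = v_{3} + v_{11}  ⟹  sig = (2; 1,1)
  P={4,7}:  v_{4} + v_{7} = v_{5} + v_{10}  ⟹  sig = (2; 1,1)
  P={4,11}:  v_{4} + v_{11} = v_{3} + v_{9}  ⟹  sig = (2; 1,1)
  P={8,10}:  v_{8} + v_{10} = v_{2} + v_{3}  ⟹  sig = (2; 1,1)
  P={6,8}:  v_{6} + v_{8} = v_{3} + v_{5} + v_{11}  ⟹  sig = (2; 1,1,1)
  P={0,7}:  v_{0} + v_{7} = v_{2} + v_{5} + v_{9} + v_{10}  ⟹  sig = (2; 1,1,1,1)
  P={4,8}:  v_{4} + v_{8} = v_{2} + 2·v_{3} + v_{5} + v_{9}  ⟹  sig = (2; 1,1,1,2)
  P={0,11}:  v_{0} + v_{11} = v_{2} + v_{3} + 2·v_{9}  ⟹  sig = (2; 1,1,2)
  P={1,4}:  v_{1} + v_{4} = 2·v_{3} + v_{6} + v_{9}  ⟹  sig = (2; 1,1,2)
  P={1,8}:  v_{1} + v_{8} = 2·v_{3} + v_{5} + 2·v_{11}  ⟹  sig = (2; 1,2,2)
  P={0,8}:  v_{0} + v_{8} = 2·v_{2} + 2·v_{3} + v_{5} + 2·v_{9}  ⟹  sig = (2; 1,2,2,2)
  P={0,1}:  v_{0} + v_{1} = 2·v_{3} + 2·v_{9}  ⟹  sig = (2; 2,2)
  P={3,7,9}:  v_{3} + v_{7} + v_{9} = 0  ⟹  sig = (3; —)
  P={5,10,11}:  v_{5} + v_{10} + v_{11} = 0  ⟹  sig = (3; —)
  P={2,4,9}:  v_{2} + v_{4} + v_{9} = v_{0}  ⟹  sig = (3; 1)
  P={3,6,11}:  v_{3} + v_{6} + v_{11} = v_{1}  ⟹  sig = (3; 1)
  P={1,5,10}:  v_{1} + v_{5} + v_{10} = v_{3} + v_{6}  ⟹  sig = (3; 1,1)
  P={1,7,9}:  v_{1} + v_{7} + v_{9} = v_{6} + v_{11}  ⟹  sig = (3; 1,1)
  P={7,8,9}:  v_{7} + v_{8} + v_{9} = v_{2} + v_{5} + v_{11}  ⟹  sig = (3; 1,1,1)
  P={2,3,5,11}:  v_{2} + v_{3} + v_{5} + v_{11} = v_{8}  ⟹  sig = (4; 1)
  P={3,5,9,10}:  v_{3} + v_{5} + v_{9} + v_{10} = v_{4}  ⟹  sig = (4; 1)
  P={0,3,5,10}:  v_{0} + v_{3} + v_{5} + v_{10} = v_{2} + 2·v_{4}  ⟹  sig = (4; 1,2)

Hence PRS(X_Σ) =
{ (2; —),  (2; 1,1) ×5,  (2; 1,1,1),  (2; 1,1,1,1),  (2; 1,1,1,2),  (2; 1,1,2) ×2,  (2; 1,2,2),  (2; 1,2,2,2),  (2; 2,2),  (3; —) ×2,  (3; 1) ×2,  (3; 1,1) ×2,  (3; 1,1,1),  (4; 1) ×2,  (4; 1,2) }


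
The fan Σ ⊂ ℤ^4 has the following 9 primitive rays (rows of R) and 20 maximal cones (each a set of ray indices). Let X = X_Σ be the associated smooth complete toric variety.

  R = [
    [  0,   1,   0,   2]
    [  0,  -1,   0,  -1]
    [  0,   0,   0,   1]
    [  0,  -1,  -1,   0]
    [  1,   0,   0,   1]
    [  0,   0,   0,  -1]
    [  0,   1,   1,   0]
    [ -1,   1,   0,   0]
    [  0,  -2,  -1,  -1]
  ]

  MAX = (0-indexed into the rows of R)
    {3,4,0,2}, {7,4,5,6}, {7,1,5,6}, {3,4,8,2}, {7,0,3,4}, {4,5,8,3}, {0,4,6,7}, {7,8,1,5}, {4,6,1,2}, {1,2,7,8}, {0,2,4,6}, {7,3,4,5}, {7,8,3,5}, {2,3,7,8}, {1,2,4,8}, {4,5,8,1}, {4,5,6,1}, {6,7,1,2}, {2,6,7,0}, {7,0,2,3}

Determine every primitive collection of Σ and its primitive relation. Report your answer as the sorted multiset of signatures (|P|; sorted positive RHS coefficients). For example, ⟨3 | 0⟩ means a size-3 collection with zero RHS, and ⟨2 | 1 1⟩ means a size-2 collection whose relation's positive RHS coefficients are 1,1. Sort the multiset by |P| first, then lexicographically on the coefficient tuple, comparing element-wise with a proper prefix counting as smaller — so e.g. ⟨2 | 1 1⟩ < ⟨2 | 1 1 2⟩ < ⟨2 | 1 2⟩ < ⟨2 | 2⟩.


10 minimal non-faces of Δ(Σ) (on 9 rays):

  P = {2,5}:  v_{2} + v_{5} = 0  ⟹  sig = ⟨2 | 0⟩
  P = {3,6}:  v_{3} + v_{6} = 0  ⟹  sig = ⟨2 | 0⟩
  P = {0,1}:  v_{0} + v_{1} = v_{2}  ⟹  sig = ⟨2 | 1⟩
  P = {1,3}:  v_{1} + v_{3} = v_{8}  ⟹  sig = ⟨2 | 1⟩
  P = {6,8}:  v_{6} + v_{8} = v_{1}  ⟹  sig = ⟨2 | 1⟩
  P = {0,5}:  v_{0} + v_{5} = v_{4} + v_{7}  ⟹  sig = ⟨2 | 1 1⟩
  P = {0,8}:  v_{0} + v_{8} = v_{2} + v_{3}  ⟹  sig = ⟨2 | 1 1⟩
  P = {1,4,7}:  v_{1} + v_{4} + v_{7} = 0  ⟹  sig = ⟨3 | 0⟩
  P = {2,4,7}:  v_{2} + v_{4} + v_{7} = v_{0}  ⟹  sig = ⟨3 | 1⟩
  P = {4,7,8}:  v_{4} + v_{7} + v_{8} = v_{3}  ⟹  sig = ⟨3 | 1⟩

Sorted signature multiset PRS(X):
    |P|=2: 7 collections, coeffs (), (), (1), (1), (1), (1,1), (1,1)
    |P|=3: 3 collections, coeffs (), (1), (1)


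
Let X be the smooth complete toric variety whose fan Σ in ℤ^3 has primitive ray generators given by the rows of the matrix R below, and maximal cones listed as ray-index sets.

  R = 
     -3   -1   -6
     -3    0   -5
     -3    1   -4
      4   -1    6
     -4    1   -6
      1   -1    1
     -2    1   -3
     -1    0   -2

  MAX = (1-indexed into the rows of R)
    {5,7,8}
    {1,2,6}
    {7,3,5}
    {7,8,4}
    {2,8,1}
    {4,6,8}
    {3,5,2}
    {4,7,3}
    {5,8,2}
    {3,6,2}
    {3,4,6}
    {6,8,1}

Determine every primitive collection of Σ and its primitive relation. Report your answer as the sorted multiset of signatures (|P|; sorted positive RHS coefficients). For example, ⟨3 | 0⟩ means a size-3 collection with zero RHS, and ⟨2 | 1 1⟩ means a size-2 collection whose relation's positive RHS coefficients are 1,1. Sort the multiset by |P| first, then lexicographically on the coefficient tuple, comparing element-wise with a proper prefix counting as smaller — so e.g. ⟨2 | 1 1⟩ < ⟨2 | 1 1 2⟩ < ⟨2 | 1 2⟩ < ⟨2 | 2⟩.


11 collections generate NE(X_Σ); each relation:

  • {4,5}:  v_{4} + v_{5} = 0  so sig = ⟨2 | 0⟩
  • {2,4}:  v_{2} + v_{4} = v_{6}  so sig = ⟨2 | 1⟩
  • {3,8}:  v_{3} + v_{8} = v_{5}  so sig = ⟨2 | 1⟩
  • {5,6}:  v_{5} + v_{6} = v_{2}  so sig = ⟨2 | 1⟩
  • {6,7}:  v_{6} + v_{7} = v_{8}  so sig = ⟨2 | 1⟩
  • {2,7}:  v_{2} + v_{7} = v_{5} + v_{8}  so sig = ⟨2 | 1 1⟩
  • {1,4}:  v_{1} + v_{4} = 2·v_{6} + v_{8}  so sig = ⟨2 | 1 2⟩
  • {1,5}:  v_{1} + v_{5} = 2·v_{2} + v_{8}  so sig = ⟨2 | 1 2⟩
  • {1,7}:  v_{1} + v_{7} = v_{2} + 2·v_{8}  so sig = ⟨2 | 1 2⟩
  • {1,3}:  v_{1} + v_{3} = 2·v_{2}  so sig = ⟨2 | 2⟩
  • {2,6,8}:  v_{2} + v_{6} + v_{8} = v_{1}  so sig = ⟨3 | 1⟩

so the primitive-relation signature multiset is
    |P|=2: 10 collections, coeffs (), (1), (1), (1), (1), (1,1), (1,2), (1,2), (1,2), (2)
    |P|=3: 1 collection, coeffs (1)


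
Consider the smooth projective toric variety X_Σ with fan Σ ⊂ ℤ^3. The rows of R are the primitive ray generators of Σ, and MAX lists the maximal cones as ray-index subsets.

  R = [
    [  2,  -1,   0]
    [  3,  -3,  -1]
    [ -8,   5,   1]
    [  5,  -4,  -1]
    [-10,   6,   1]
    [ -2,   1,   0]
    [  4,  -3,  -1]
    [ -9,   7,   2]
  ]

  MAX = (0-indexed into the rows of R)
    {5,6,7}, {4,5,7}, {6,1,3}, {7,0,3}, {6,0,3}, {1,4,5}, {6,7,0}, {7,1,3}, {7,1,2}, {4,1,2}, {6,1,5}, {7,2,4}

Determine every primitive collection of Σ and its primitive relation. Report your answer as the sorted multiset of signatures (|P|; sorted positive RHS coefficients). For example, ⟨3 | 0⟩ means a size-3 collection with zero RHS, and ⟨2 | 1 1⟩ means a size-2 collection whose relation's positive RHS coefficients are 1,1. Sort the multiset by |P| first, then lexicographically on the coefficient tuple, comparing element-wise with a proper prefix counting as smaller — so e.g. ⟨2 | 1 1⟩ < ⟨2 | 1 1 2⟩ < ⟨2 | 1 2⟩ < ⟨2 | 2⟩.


Minimal non-faces — 14 found among 8 rays, 12 max cones:

  P = {0,5}:  v_{0} + v_{5} = 0 — sig = ⟨2 | 0⟩
  P = {0,1}:  v_{0} + v_{1} = v_{3} — sig = ⟨2 | 1⟩
  P = {0,4}:  v_{0} + v_{4} = v_{2} — sig = ⟨2 | 1⟩
  P = {2,5}:  v_{2} + v_{5} = v_{4} — sig = ⟨2 | 1⟩
  P = {3,5}:  v_{3} + v_{5} = v_{1} — sig = ⟨2 | 1⟩
  P = {0,2}:  v_{0} + v_{2} = v_{1} + v_{7} — sig = ⟨2 | 1 1⟩
  P = {3,4}:  v_{3} + v_{4} = v_{1} + v_{2} — sig = ⟨2 | 1 1⟩
  P = {2,3}:  v_{2} + v_{3} = 2·v_{1} + v_{7} — sig = ⟨2 | 1 2⟩
  P = {2,6}:  v_{2} + v_{6} = 2·v_{5} — sig = ⟨2 | 2⟩
  P = {4,6}:  v_{4} + v_{6} = 3·v_{5} — sig = ⟨2 | 3⟩
  P = {3,6,7}:  v_{3} + v_{6} + v_{7} = 0 — sig = ⟨3 | 0⟩
  P = {1,5,7}:  v_{1} + v_{5} + v_{7} = v_{2} — sig = ⟨3 | 1⟩
  P = {1,6,7}:  v_{1} + v_{6} + v_{7} = v_{5} — sig = ⟨3 | 1⟩
  P = {1,4,7}:  v_{1} + v_{4} + v_{7} = 2·v_{2} — sig = ⟨3 | 2⟩

Sorted signature multiset PRS(X):
    |P|=2: 10 collections, coeffs (), (1), (1), (1), (1), (1,1), (1,1), (1,2), (2), (3)
    |P|=3: 4 collections, coeffs (), (1), (1), (2)


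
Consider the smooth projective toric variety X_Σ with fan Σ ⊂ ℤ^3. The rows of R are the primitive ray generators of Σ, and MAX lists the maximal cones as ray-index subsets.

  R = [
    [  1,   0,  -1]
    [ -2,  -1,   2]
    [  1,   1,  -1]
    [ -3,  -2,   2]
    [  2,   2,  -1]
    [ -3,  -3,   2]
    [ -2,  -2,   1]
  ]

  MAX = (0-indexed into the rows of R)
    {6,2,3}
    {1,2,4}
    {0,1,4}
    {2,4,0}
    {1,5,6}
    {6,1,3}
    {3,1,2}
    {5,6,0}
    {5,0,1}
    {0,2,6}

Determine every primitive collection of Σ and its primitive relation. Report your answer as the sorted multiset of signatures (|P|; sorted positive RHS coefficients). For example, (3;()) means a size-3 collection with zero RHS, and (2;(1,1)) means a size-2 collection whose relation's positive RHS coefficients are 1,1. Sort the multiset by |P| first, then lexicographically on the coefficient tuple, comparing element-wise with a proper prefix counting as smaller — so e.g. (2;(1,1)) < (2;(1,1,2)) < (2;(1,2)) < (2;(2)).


Minimal non-faces — 9 found among 7 rays, 10 max cones:

  {4,6}:  v_{4} + v_{6} = 0  ⇒ sig = (2;())
  {0,3}:  v_{0} + v_{3} = v_{6}  ⇒ sig = (2;(1))
  {2,5}:  v_{2} + v_{5} = v_{6}  ⇒ sig = (2;(1))
  {3,4}:  v_{3} + v_{4} = v_{1} + v_{2}  ⇒ sig = (2;(1,1))
  {4,5}:  v_{4} + v_{5} = v_{0} + v_{1}  ⇒ sig = (2;(1,1))
  {3,5}:  v_{3} + v_{5} = v_{1} + 2·v_{6}  ⇒ sig = (2;(1,2))
  {0,1,2}:  v_{0} + v_{1} + v_{2} = 0  ⇒ sig = (3;())
  {0,1,6}:  v_{0} + v_{1} + v_{6} = v_{5}  ⇒ sig = (3;(1))
  {1,2,6}:  v_{1} + v_{2} + v_{6} = v_{3}  ⇒ sig = (3;(1))

Hence PRS(X_Σ) =
[(2;()), (2;(1)), (2;(1)), (2;(1,1)), (2;(1,1)), (2;(1,2)), (3;()), (3;(1)), (3;(1))]


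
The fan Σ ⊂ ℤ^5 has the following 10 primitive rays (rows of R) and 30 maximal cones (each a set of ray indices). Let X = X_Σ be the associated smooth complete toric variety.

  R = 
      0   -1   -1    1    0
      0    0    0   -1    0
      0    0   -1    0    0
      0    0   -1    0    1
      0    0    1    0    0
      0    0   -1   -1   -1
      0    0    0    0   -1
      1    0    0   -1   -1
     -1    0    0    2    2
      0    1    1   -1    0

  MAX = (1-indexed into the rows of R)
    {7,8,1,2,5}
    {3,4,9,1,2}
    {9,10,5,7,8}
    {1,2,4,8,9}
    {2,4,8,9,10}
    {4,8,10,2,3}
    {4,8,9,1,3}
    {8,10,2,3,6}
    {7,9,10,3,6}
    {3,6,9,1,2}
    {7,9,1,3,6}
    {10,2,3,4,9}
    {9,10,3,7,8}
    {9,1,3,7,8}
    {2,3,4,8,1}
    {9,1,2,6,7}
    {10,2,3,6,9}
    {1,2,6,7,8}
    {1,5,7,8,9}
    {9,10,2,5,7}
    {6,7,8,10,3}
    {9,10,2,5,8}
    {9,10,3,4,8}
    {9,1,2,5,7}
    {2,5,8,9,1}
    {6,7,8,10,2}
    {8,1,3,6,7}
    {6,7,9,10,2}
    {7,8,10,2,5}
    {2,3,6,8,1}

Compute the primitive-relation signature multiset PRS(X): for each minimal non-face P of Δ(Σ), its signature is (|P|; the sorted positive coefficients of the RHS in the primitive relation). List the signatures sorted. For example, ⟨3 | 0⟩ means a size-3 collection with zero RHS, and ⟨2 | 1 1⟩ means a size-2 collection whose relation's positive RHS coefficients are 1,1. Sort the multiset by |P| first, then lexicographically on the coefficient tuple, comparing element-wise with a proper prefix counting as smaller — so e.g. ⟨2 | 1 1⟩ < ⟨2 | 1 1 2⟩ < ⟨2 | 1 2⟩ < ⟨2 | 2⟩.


Primitive collections (10):

  P = {1,10}:  v_{1} + v_{10} = 0  ⟹  sig = ⟨2 | 0⟩
  P = {3,5}:  v_{3} + v_{5} = 0  ⟹  sig = ⟨2 | 0⟩
  P = {4,7}:  v_{4} + v_{7} = v_{3}  ⟹  sig = ⟨2 | 1⟩
  P = {5,6}:  v_{5} + v_{6} = v_{2} + v_{7}  ⟹  sig = ⟨2 | 1 1⟩
  P = {4,5}:  v_{4} + v_{5} = v_{2} + v_{8} + v_{9}  ⟹  sig = ⟨2 | 1 1 1⟩
  P = {4,6}:  v_{4} + v_{6} = v_{2} + 2·v_{3}  ⟹  sig = ⟨2 | 1 2⟩
  P = {2,3,7}:  v_{2} + v_{3} + v_{7} = v_{6}  ⟹  sig = ⟨3 | 1⟩
  P = {6,8,9}:  v_{6} + v_{8} + v_{9} = v_{3}  ⟹  sig = ⟨3 | 1⟩
  P = {2,7,8,9}:  v_{2} + v_{7} + v_{8} + v_{9} = 0  ⟹  sig = ⟨4 | 0⟩
  P = {2,3,8,9}:  v_{2} + v_{3} + v_{8} + v_{9} = v_{4}  ⟹  sig = ⟨4 | 1⟩

Hence PRS(X_Σ) =
[⟨2 | 0⟩, ⟨2 | 0⟩, ⟨2 | 1⟩, ⟨2 | 1 1⟩, ⟨2 | 1 1 1⟩, ⟨2 | 1 2⟩, ⟨3 | 1⟩, ⟨3 | 1⟩, ⟨4 | 0⟩, ⟨4 | 1⟩]


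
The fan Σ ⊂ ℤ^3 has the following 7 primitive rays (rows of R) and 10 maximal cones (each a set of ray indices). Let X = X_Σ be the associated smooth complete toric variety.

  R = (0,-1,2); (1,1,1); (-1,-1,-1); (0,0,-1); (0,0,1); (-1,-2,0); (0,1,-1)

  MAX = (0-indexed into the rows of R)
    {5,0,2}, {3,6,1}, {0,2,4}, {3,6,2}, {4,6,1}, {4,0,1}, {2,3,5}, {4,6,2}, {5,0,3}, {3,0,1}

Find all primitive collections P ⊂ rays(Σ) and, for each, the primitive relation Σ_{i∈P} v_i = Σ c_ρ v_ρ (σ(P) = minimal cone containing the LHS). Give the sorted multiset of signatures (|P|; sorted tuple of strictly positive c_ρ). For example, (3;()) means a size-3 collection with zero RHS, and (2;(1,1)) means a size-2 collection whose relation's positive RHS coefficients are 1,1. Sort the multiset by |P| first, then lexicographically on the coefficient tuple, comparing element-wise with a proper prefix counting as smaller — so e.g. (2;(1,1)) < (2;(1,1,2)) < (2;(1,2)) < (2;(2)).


7 minimal non-faces of Δ(Σ) (on 7 rays):

  {1,2}:  v_{1} + v_{2} = 0  ⟹  sig = (2;())
  {3,4}:  v_{3} + v_{4} = 0  ⟹  sig = (2;())
  {0,6}:  v_{0} + v_{6} = v_{4}  ⟹  sig = (2;(1))
  {5,6}:  v_{5} + v_{6} = v_{2}  ⟹  sig = (2;(1))
  {1,5}:  v_{1} + v_{5} = v_{0} + v_{3}  ⟹  sig = (2;(1,1))
  {4,5}:  v_{4} + v_{5} = v_{0} + v_{2}  ⟹  sig = (2;(1,1))
  {0,2,3}:  v_{0} + v_{2} + v_{3} = v_{5}  ⟹  sig = (3;(1))

Hence PRS(X_Σ) =
{ (2;()) ×2,  (2;(1)) ×2,  (2;(1,1)) ×2,  (3;(1)) }


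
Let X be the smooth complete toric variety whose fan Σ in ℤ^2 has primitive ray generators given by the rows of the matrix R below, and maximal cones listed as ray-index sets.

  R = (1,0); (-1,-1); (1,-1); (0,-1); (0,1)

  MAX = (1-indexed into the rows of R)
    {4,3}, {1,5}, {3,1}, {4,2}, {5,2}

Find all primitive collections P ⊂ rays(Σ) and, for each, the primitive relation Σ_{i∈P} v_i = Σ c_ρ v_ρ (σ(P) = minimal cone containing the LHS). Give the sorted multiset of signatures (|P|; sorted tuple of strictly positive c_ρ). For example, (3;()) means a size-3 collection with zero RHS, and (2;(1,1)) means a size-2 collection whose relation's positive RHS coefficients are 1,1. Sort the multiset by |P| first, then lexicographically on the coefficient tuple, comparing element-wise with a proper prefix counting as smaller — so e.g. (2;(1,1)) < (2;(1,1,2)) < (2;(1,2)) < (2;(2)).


The 5 primitive collections of Σ (r=5, n=2):

  P={4,5}:  v_{4} + v_{5} = 0 ; sig = (2;())
  P={1,2}:  v_{1} + v_{2} = v_{4} ; sig = (2;(1))
  P={1,4}:  v_{1} + v_{4} = v_{3} ; sig = (2;(1))
  P={3,5}:  v_{3} + v_{5} = v_{1} ; sig = (2;(1))
  P={2,3}:  v_{2} + v_{3} = 2·v_{4} ; sig = (2;(2))

Hence PRS(X_Σ) =
    |P|=2: 5 collections, coeffs (), (1), (1), (1), (2)


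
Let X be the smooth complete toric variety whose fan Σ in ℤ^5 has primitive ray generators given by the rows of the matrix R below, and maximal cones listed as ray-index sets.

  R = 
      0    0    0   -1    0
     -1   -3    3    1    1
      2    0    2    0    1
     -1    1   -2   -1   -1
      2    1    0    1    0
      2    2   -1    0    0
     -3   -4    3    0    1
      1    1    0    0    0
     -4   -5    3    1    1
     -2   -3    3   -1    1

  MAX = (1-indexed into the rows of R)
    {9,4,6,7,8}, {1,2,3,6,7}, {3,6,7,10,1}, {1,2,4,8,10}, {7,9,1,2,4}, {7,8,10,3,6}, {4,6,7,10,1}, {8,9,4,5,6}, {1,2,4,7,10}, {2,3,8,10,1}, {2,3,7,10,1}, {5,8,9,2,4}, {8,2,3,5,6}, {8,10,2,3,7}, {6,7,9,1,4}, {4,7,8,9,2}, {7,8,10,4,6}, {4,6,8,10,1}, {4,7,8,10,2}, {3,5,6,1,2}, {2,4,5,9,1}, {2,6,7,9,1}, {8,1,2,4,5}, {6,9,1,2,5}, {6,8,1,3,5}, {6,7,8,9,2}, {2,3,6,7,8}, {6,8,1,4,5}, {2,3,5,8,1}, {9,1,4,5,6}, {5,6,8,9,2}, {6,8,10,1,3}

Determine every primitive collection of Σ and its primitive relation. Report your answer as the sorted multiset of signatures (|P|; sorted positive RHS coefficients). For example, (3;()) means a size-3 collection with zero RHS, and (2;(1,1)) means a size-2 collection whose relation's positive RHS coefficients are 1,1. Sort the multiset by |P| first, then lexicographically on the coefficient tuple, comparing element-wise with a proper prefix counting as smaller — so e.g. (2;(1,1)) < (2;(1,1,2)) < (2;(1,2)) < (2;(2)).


Primitive collections (10):

  {5,7}:  v_{5} + v_{7} = v_{2}  so sig = (2;(1))
  {3,4}:  v_{3} + v_{4} = v_{1} + v_{8}  so sig = (2;(1,1))
  {3,9}:  v_{3} + v_{9} = v_{2} + v_{6} + v_{7}  so sig = (2;(1,1,1))
  {5,10}:  v_{5} + v_{10} = v_{1} + v_{2} + v_{8}  so sig = (2;(1,1,1))
  {9,10}:  v_{9} + v_{10} = 2·v_{7}  so sig = (2;(2))
  {2,4,6}:  v_{2} + v_{4} + v_{6} = 0  so sig = (3;())
  {1,7,8}:  v_{1} + v_{7} + v_{8} = v_{10}  so sig = (3;(1))
  {1,8,9}:  v_{1} + v_{8} + v_{9} = v_{7}  so sig = (3;(1))
  {2,6,10}:  v_{2} + v_{6} + v_{10} = v_{3} + v_{7}  so sig = (3;(1,1))
  {1,2,6,8}:  v_{1} + v_{2} + v_{6} + v_{8} = v_{3}  so sig = (4;(1))

Signatures (|P|; sorted positive RHS coefficients), sorted:
    |P|=2: 5 collections, coeffs (1), (1,1), (1,1,1), (1,1,1), (2)
    |P|=3: 4 collections, coeffs (), (1), (1), (1,1)
    |P|=4: 1 collection, coeffs (1)
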